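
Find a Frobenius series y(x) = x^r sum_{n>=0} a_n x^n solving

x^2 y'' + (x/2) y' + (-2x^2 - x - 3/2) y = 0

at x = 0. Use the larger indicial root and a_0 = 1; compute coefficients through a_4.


Write in Frobenius form y'' + (p(x)/x) y' + (q(x)/x^2) y = 0:
  p(x) = 1/2,  q(x) = -2x^2 - x - 3/2.
Indicial equation: r(r-1) + (1/2) r + (-3/2) = 0 -> roots r_1 = 3/2, r_2 = -1.
Take r = r_1 = 3/2. Let y(x) = x^r sum_{n>=0} a_n x^n with a_0 = 1.
Substitute y = x^r sum a_n x^n and match x^{r+n}. The recurrence is
  D(n) a_n - 1 a_{n-1} - 2 a_{n-2} = 0,  where D(n) = (r+n)(r+n-1) + (1/2)(r+n) + (-3/2).
  a_n = [1 a_{n-1} + 2 a_{n-2}] / D(n).
Since the indicial polynomial factors as (r - r_1)(r - r_2), D(n) = (r_1 + n - r_1)(r_1 + n - r_2) = n(n + 5/2).
Evaluating step by step (a_0 = 1):
  n = 1: D(1) = 1(1 + 5/2) = 7/2; numerator = 1(1) = 1; a_1 = (1)/(7/2) = 2/7
  n = 2: D(2) = 2(2 + 5/2) = 9; numerator = 1(2/7) + 2(1) = 16/7; a_2 = (16/7)/(9) = 16/63
  n = 3: D(3) = 3(3 + 5/2) = 33/2; numerator = 1(16/63) + 2(2/7) = 52/63; a_3 = (52/63)/(33/2) = 104/2079
  n = 4: D(4) = 4(4 + 5/2) = 26; numerator = 1(104/2079) + 2(16/63) = 1160/2079; a_4 = (1160/2079)/(26) = 580/27027

r = 3/2; a_0 = 1; a_1 = 2/7; a_2 = 16/63; a_3 = 104/2079; a_4 = 580/27027


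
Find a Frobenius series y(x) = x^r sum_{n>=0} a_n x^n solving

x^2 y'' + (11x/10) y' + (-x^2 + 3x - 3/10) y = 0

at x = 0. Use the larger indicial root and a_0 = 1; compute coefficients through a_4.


Write in Frobenius form y'' + (p(x)/x) y' + (q(x)/x^2) y = 0:
  p(x) = 11/10,  q(x) = -x^2 + 3x - 3/10.
Indicial equation: r(r-1) + (11/10) r + (-3/10) = 0 -> roots r_1 = 1/2, r_2 = -3/5.
Take r = r_1 = 1/2. Let y(x) = x^r sum_{n>=0} a_n x^n with a_0 = 1.
Substitute y = x^r sum a_n x^n and match x^{r+n}. The recurrence is
  D(n) a_n + 3 a_{n-1} - 1 a_{n-2} = 0,  where D(n) = (r+n)(r+n-1) + (11/10)(r+n) + (-3/10).
  a_n = [-3 a_{n-1} + 1 a_{n-2}] / D(n).
Since the indicial polynomial factors as (r - r_1)(r - r_2), D(n) = (r_1 + n - r_1)(r_1 + n - r_2) = n(n + 11/10).
Evaluating step by step (a_0 = 1):
  n = 1: D(1) = 1(1 + 11/10) = 21/10; numerator = -3(1) = -3; a_1 = (-3)/(21/10) = -10/7
  n = 2: D(2) = 2(2 + 11/10) = 31/5; numerator = -3(-10/7) + 1(1) = 37/7; a_2 = (37/7)/(31/5) = 185/217
  n = 3: D(3) = 3(3 + 11/10) = 123/10; numerator = -3(185/217) + 1(-10/7) = -865/217; a_3 = (-865/217)/(123/10) = -8650/26691
  n = 4: D(4) = 4(4 + 11/10) = 102/5; numerator = -3(-8650/26691) + 1(185/217) = 16235/8897; a_4 = (16235/8897)/(102/5) = 4775/53382

r = 1/2; a_0 = 1; a_1 = -10/7; a_2 = 185/217; a_3 = -8650/26691; a_4 = 4775/53382


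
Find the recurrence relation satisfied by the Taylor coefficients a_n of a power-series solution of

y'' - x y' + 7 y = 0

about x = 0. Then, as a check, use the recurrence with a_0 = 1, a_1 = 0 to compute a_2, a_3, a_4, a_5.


Substitute y = sum_n a_n x^n.
y''(x) has coefficient (n+2)(n+1) a_{n+2} at x^n;
-x y'(x) has coefficient -n a_n at x^n (shift);
7 y(x) has coefficient 7 a_n at x^n.
Matching x^n: (n+2)(n+1) a_{n+2} + (-n + 7) a_n = 0.
Thus a_{n+2} = (n - 7) / ((n+1)(n+2)) * a_n.

Check with a_0 = 1, a_1 = 0 (apply the recurrence for n = 0, 1, 2, 3): a_0 = 1, a_1 = 0, a_2 = -7/2, a_3 = 0, a_4 = 35/24, a_5 = 0.

a_(n+2) = (n - 7) / ((n+1)(n+2)) * a_n; check: a_0 = 1, a_1 = 0, a_2 = -7/2, a_3 = 0, a_4 = 35/24, a_5 = 0


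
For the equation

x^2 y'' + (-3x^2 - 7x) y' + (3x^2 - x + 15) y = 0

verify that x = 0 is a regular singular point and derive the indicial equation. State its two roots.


Divide by x^2 to reach normal form y'' + P_1(x) y' + P_2(x) y = 0 with P_1(x) = -3 - 7/x and P_2(x) = 3 - 1/x + 15/x^2.
x = 0 is a singular point because the y'-coefficient -3 - 7/x has a pole at x = 0 and the y-coefficient 3 - 1/x + 15/x^2 has a pole at x = 0.
It is a regular singular point because x P_1(x) = p(x) = -3x - 7 and x^2 P_2(x) = q(x) = 3x^2 - x + 15 are polynomials, hence analytic at x = 0.
p(0) = -7,  q(0) = 15.
Indicial equation: r(r-1) + p(0) r + q(0) = 0, i.e. r^2 + (p(0) - 1) r + q(0) = 0, i.e. r^2 - 8 r + 15 = 0.
Discriminant: (-8)^2 - 4(15) = 4, so r = (8 ± 2)/2.
Solving: r_1 = 5, r_2 = 3.

indicial: r^2 - 8 r + 15 = 0; roots r_1 = 5, r_2 = 3


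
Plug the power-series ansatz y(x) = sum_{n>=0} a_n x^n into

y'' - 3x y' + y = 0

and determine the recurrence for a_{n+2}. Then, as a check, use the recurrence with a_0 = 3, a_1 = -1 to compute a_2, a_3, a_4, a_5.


Substitute y = sum_n a_n x^n.
y''(x) has coefficient (n+2)(n+1) a_{n+2} at x^n;
-3 x y'(x) has coefficient -3 n a_n at x^n (shift);
y(x) has coefficient 1 a_n at x^n.
Matching x^n: (n+2)(n+1) a_{n+2} + (-3n + 1) a_n = 0.
Thus a_{n+2} = (3n - 1) / ((n+1)(n+2)) * a_n.

Check with a_0 = 3, a_1 = -1 (apply the recurrence for n = 0, 1, 2, 3): a_0 = 3, a_1 = -1, a_2 = -3/2, a_3 = -1/3, a_4 = -5/8, a_5 = -2/15.

a_(n+2) = (3n - 1) / ((n+1)(n+2)) * a_n; check: a_0 = 3, a_1 = -1, a_2 = -3/2, a_3 = -1/3, a_4 = -5/8, a_5 = -2/15


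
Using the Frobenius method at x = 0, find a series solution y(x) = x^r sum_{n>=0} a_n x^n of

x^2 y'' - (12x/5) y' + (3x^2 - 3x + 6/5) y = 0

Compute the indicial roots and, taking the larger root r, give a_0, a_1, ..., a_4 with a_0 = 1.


Write in Frobenius form y'' + (p(x)/x) y' + (q(x)/x^2) y = 0:
  p(x) = -12/5,  q(x) = 3x^2 - 3x + 6/5.
Indicial equation: r(r-1) + (-12/5) r + (6/5) = 0 -> roots r_1 = 3, r_2 = 2/5.
Take r = r_1 = 3. Let y(x) = x^r sum_{n>=0} a_n x^n with a_0 = 1.
Substitute y = x^r sum a_n x^n and match x^{r+n}. The recurrence is
  D(n) a_n - 3 a_{n-1} + 3 a_{n-2} = 0,  where D(n) = (r+n)(r+n-1) + (-12/5)(r+n) + (6/5).
  a_n = [3 a_{n-1} - 3 a_{n-2}] / D(n).
Since the indicial polynomial factors as (r - r_1)(r - r_2), D(n) = (r_1 + n - r_1)(r_1 + n - r_2) = n(n + 13/5).
Evaluating step by step (a_0 = 1):
  n = 1: D(1) = 1(1 + 13/5) = 18/5; numerator = 3(1) = 3; a_1 = (3)/(18/5) = 5/6
  n = 2: D(2) = 2(2 + 13/5) = 46/5; numerator = 3(5/6) - 3(1) = -1/2; a_2 = (-1/2)/(46/5) = -5/92
  n = 3: D(3) = 3(3 + 13/5) = 84/5; numerator = 3(-5/92) - 3(5/6) = -245/92; a_3 = (-245/92)/(84/5) = -175/1104
  n = 4: D(4) = 4(4 + 13/5) = 132/5; numerator = 3(-175/1104) - 3(-5/92) = -5/16; a_4 = (-5/16)/(132/5) = -25/2112

r = 3; a_0 = 1; a_1 = 5/6; a_2 = -5/92; a_3 = -175/1104; a_4 = -25/2112


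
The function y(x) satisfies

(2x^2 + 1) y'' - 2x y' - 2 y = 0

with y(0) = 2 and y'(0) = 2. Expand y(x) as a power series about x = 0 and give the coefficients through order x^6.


Ansatz: y(x) = sum_{n>=0} a_n x^n, so y'(x) = sum_{n>=1} n a_n x^(n-1) and y''(x) = sum_{n>=2} n(n-1) a_n x^(n-2).
Substitute into P(x) y'' + Q(x) y' + R(x) y = 0 with P(x) = 2x^2 + 1, Q(x) = -2x, R(x) = -2, and match powers of x.
Initial conditions: a_0 = 2, a_1 = 2.
Setting the coefficient of each power of x to zero and solving order by order (substituting the coefficients already found):
  x^0: 2 a_2 - 2 a_0 = 0  ->  2 a_2 = 2 a_0 = 4  ->  a_2 = 2
  x^1: 6 a_3 - 4 a_1 = 0  ->  6 a_3 = 4 a_1 = 8  ->  a_3 = 4/3
  x^2: 12 a_4 - 2 a_2 = 0  ->  12 a_4 = 2 a_2 = 4  ->  a_4 = 1/3
  x^3: 20 a_5 + 4 a_3 = 0  ->  20 a_5 = -4 a_3 = -16/3  ->  a_5 = -4/15
  x^4: 30 a_6 + 14 a_4 = 0  ->  30 a_6 = -14 a_4 = -14/3  ->  a_6 = -7/45
Truncated series: y(x) = 2 + 2 x + 2 x^2 + (4/3) x^3 + (1/3) x^4 - (4/15) x^5 - (7/45) x^6 + O(x^7).

a_0 = 2; a_1 = 2; a_2 = 2; a_3 = 4/3; a_4 = 1/3; a_5 = -4/15; a_6 = -7/45


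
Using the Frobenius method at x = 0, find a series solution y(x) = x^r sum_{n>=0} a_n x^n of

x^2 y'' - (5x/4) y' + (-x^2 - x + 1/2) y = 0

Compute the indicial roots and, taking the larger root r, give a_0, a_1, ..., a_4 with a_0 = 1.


Write in Frobenius form y'' + (p(x)/x) y' + (q(x)/x^2) y = 0:
  p(x) = -5/4,  q(x) = -x^2 - x + 1/2.
Indicial equation: r(r-1) + (-5/4) r + (1/2) = 0 -> roots r_1 = 2, r_2 = 1/4.
Take r = r_1 = 2. Let y(x) = x^r sum_{n>=0} a_n x^n with a_0 = 1.
Substitute y = x^r sum a_n x^n and match x^{r+n}. The recurrence is
  D(n) a_n - 1 a_{n-1} - 1 a_{n-2} = 0,  where D(n) = (r+n)(r+n-1) + (-5/4)(r+n) + (1/2).
  a_n = [1 a_{n-1} + 1 a_{n-2}] / D(n).
Since the indicial polynomial factors as (r - r_1)(r - r_2), D(n) = (r_1 + n - r_1)(r_1 + n - r_2) = n(n + 7/4).
Evaluating step by step (a_0 = 1):
  n = 1: D(1) = 1(1 + 7/4) = 11/4; numerator = 1(1) = 1; a_1 = (1)/(11/4) = 4/11
  n = 2: D(2) = 2(2 + 7/4) = 15/2; numerator = 1(4/11) + 1(1) = 15/11; a_2 = (15/11)/(15/2) = 2/11
  n = 3: D(3) = 3(3 + 7/4) = 57/4; numerator = 1(2/11) + 1(4/11) = 6/11; a_3 = (6/11)/(57/4) = 8/209
  n = 4: D(4) = 4(4 + 7/4) = 23; numerator = 1(8/209) + 1(2/11) = 46/209; a_4 = (46/209)/(23) = 2/209

r = 2; a_0 = 1; a_1 = 4/11; a_2 = 2/11; a_3 = 8/209; a_4 = 2/209


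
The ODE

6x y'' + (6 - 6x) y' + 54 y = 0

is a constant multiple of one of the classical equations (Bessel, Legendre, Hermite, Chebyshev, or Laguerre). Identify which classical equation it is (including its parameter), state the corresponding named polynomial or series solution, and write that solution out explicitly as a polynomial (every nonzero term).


All three coefficients share the factor 6; dividing through by 6 gives  x y'' + (1 - x) y' + 9 y = 0.
This matches the Laguerre equation x y'' + (1 - x) y' + n y = 0 with n = 9; the polynomial solution is L_9(x).
With y = sum_k a_k x^k, matching x^k gives (k+1)k a_{k+1} + (k+1) a_{k+1} - k a_k + n a_k = 0, i.e. (k+1)^2 a_{k+1} = (k - n) a_k = (k - 9) a_k. The right side vanishes at k = 9, so the series terminates at degree 9.
Standard normalization L_n(0) = 1 gives a_0 = 1. Work upward with a_{k+1} = (k - 9) a_k / (k+1)^2:
  a_1 = (0 - 9)(1) / 1^2 = -9/1 = -9
  a_2 = (1 - 9)(-9) / 2^2 = 72/4 = 18
  a_3 = (2 - 9)(18) / 3^2 = -126/9 = -14
  a_4 = (3 - 9)(-14) / 4^2 = 84/16 = 21/4
  a_5 = (4 - 9)(21/4) / 5^2 = (-105/4)/25 = -21/20
  a_6 = (5 - 9)(-21/20) / 6^2 = (21/5)/36 = 7/60
  a_7 = (6 - 9)(7/60) / 7^2 = (-7/20)/49 = -1/140
  a_8 = (7 - 9)(-1/140) / 8^2 = (1/70)/64 = 1/4480
  a_9 = (8 - 9)(1/4480) / 9^2 = (-1/4480)/81 = -1/362880
Hence L_9(x) = -x^9/362880 + x^8/4480 - x^7/140 + 7 x^6/60 - 21 x^5/20 + 21 x^4/4 - 14 x^3 + 18 x^2 - 9 x + 1.

L_9(x); series = -x^9/362880 + x^8/4480 - x^7/140 + 7 x^6/60 - 21 x^5/20 + 21 x^4/4 - 14 x^3 + 18 x^2 - 9 x + 1


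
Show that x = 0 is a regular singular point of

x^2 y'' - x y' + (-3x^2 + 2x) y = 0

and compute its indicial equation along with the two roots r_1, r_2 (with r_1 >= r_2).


Divide by x^2 to reach normal form y'' + P_1(x) y' + P_2(x) y = 0 with P_1(x) = -1/x and P_2(x) = -3 + 2/x.
x = 0 is a singular point because the y'-coefficient -1/x has a pole at x = 0 and the y-coefficient -3 + 2/x has a pole at x = 0.
It is a regular singular point because x P_1(x) = p(x) = -1 and x^2 P_2(x) = q(x) = -3x^2 + 2x are polynomials, hence analytic at x = 0.
p(0) = -1,  q(0) = 0.
Indicial equation: r(r-1) + p(0) r + q(0) = 0, i.e. r^2 + (p(0) - 1) r + q(0) = 0, i.e. r^2 - 2 r = 0.
Discriminant: (-2)^2 - 4(0) = 4, so r = (2 ± 2)/2.
Solving: r_1 = 2, r_2 = 0.

indicial: r^2 - 2 r = 0; roots r_1 = 2, r_2 = 0


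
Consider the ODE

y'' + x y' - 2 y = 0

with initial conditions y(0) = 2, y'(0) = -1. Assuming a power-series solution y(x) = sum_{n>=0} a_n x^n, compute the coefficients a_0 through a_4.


Ansatz: y(x) = sum_{n>=0} a_n x^n, so y'(x) = sum_{n>=1} n a_n x^(n-1) and y''(x) = sum_{n>=2} n(n-1) a_n x^(n-2).
Substitute into P(x) y'' + Q(x) y' + R(x) y = 0 with P(x) = 1, Q(x) = x, R(x) = -2, and match powers of x.
Initial conditions: a_0 = 2, a_1 = -1.
Setting the coefficient of each power of x to zero and solving order by order (substituting the coefficients already found):
  x^0: 2 a_2 - 2 a_0 = 0  ->  2 a_2 = 2 a_0 = 4  ->  a_2 = 2
  x^1: 6 a_3 - a_1 = 0  ->  6 a_3 = a_1 = -1  ->  a_3 = -1/6
  x^2: 12 a_4 = 0  ->  a_4 = 0
Truncated series: y(x) = 2 - x + 2 x^2 - (1/6) x^3 + O(x^5).

a_0 = 2; a_1 = -1; a_2 = 2; a_3 = -1/6; a_4 = 0


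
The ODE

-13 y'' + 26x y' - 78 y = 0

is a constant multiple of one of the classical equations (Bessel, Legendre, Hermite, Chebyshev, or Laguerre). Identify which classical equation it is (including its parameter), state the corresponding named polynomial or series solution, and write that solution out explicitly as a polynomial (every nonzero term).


All three coefficients share the factor -13; dividing through by -13 gives  y'' - 2x y' + 6 y = 0.
This matches the Hermite equation y'' - 2x y' + 2n y = 0 with 2n = 6, so n = 3; the polynomial solution is H_3(x).
With y = sum_k a_k x^k, matching x^k gives (k+2)(k+1) a_{k+2} = 2(k - n) a_k = 2(k - 3) a_k. The right side vanishes at k = 3, so the series with the parity of 3 terminates at degree 3.
Standard normalization: leading coefficient of H_n is 2^n, so a_3 = 2^3 = 8. Work downward with a_k = (k+1)(k+2) a_{k+2} / (2(k - n)):
  a_1 = (2)(3)(8) / (2(1 - 3)) = 48/(-4) = -12
Hence H_3(x) = 8 x^3 - 12 x.

H_3(x); series = 8 x^3 - 12 x


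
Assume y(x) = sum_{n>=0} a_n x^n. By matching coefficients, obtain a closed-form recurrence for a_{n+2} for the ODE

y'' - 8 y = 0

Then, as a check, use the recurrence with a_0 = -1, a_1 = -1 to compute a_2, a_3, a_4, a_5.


Substitute y = sum_n a_n x^n into y'' + (const) y = 0.
y''(x) = sum_{n>=0} (n+2)(n+1) a_{n+2} x^n.
The ODE becomes sum_n [(n+2)(n+1) a_{n+2} - 8 a_n] x^n = 0.
Setting each coefficient to zero gives the recurrence:
  (n+2)(n+1) a_{n+2} - 8 a_n = 0,
  a_{n+2} = 8 / ((n+1)(n+2)) a_n.

Check with a_0 = -1, a_1 = -1 (apply the recurrence for n = 0, 1, 2, 3): a_0 = -1, a_1 = -1, a_2 = -4, a_3 = -4/3, a_4 = -8/3, a_5 = -8/15.

a_{n+2} = 8/((n+1)(n+2)) * a_n; check: a_0 = -1, a_1 = -1, a_2 = -4, a_3 = -4/3, a_4 = -8/3, a_5 = -8/15


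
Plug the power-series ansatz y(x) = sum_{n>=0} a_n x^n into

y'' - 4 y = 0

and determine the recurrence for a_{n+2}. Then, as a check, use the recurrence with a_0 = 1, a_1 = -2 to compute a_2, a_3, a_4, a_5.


Substitute y = sum_n a_n x^n into y'' + (const) y = 0.
y''(x) = sum_{n>=0} (n+2)(n+1) a_{n+2} x^n.
The ODE becomes sum_n [(n+2)(n+1) a_{n+2} - 4 a_n] x^n = 0.
Setting each coefficient to zero gives the recurrence:
  (n+2)(n+1) a_{n+2} - 4 a_n = 0,
  a_{n+2} = 4 / ((n+1)(n+2)) a_n.

Check with a_0 = 1, a_1 = -2 (apply the recurrence for n = 0, 1, 2, 3): a_0 = 1, a_1 = -2, a_2 = 2, a_3 = -4/3, a_4 = 2/3, a_5 = -4/15.

a_{n+2} = 4/((n+1)(n+2)) * a_n; check: a_0 = 1, a_1 = -2, a_2 = 2, a_3 = -4/3, a_4 = 2/3, a_5 = -4/15


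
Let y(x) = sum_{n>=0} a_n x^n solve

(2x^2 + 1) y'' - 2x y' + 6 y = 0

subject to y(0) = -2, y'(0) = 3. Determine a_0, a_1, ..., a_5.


Ansatz: y(x) = sum_{n>=0} a_n x^n, so y'(x) = sum_{n>=1} n a_n x^(n-1) and y''(x) = sum_{n>=2} n(n-1) a_n x^(n-2).
Substitute into P(x) y'' + Q(x) y' + R(x) y = 0 with P(x) = 2x^2 + 1, Q(x) = -2x, R(x) = 6, and match powers of x.
Initial conditions: a_0 = -2, a_1 = 3.
Setting the coefficient of each power of x to zero and solving order by order (substituting the coefficients already found):
  x^0: 2 a_2 + 6 a_0 = 0  ->  2 a_2 = -6 a_0 = 12  ->  a_2 = 6
  x^1: 6 a_3 + 4 a_1 = 0  ->  6 a_3 = -4 a_1 = -12  ->  a_3 = -2
  x^2: 12 a_4 + 6 a_2 = 0  ->  12 a_4 = -6 a_2 = -36  ->  a_4 = -3
  x^3: 20 a_5 + 12 a_3 = 0  ->  20 a_5 = -12 a_3 = 24  ->  a_5 = 6/5
Truncated series: y(x) = -2 + 3 x + 6 x^2 - 2 x^3 - 3 x^4 + (6/5) x^5 + O(x^6).

a_0 = -2; a_1 = 3; a_2 = 6; a_3 = -2; a_4 = -3; a_5 = 6/5


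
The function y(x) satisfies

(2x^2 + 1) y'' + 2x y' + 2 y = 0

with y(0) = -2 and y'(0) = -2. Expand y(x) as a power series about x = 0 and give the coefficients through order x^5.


Ansatz: y(x) = sum_{n>=0} a_n x^n, so y'(x) = sum_{n>=1} n a_n x^(n-1) and y''(x) = sum_{n>=2} n(n-1) a_n x^(n-2).
Substitute into P(x) y'' + Q(x) y' + R(x) y = 0 with P(x) = 2x^2 + 1, Q(x) = 2x, R(x) = 2, and match powers of x.
Initial conditions: a_0 = -2, a_1 = -2.
Setting the coefficient of each power of x to zero and solving order by order (substituting the coefficients already found):
  x^0: 2 a_2 + 2 a_0 = 0  ->  2 a_2 = -2 a_0 = 4  ->  a_2 = 2
  x^1: 6 a_3 + 4 a_1 = 0  ->  6 a_3 = -4 a_1 = 8  ->  a_3 = 4/3
  x^2: 12 a_4 + 10 a_2 = 0  ->  12 a_4 = -10 a_2 = -20  ->  a_4 = -5/3
  x^3: 20 a_5 + 20 a_3 = 0  ->  20 a_5 = -20 a_3 = -80/3  ->  a_5 = -4/3
Truncated series: y(x) = -2 - 2 x + 2 x^2 + (4/3) x^3 - (5/3) x^4 - (4/3) x^5 + O(x^6).

a_0 = -2; a_1 = -2; a_2 = 2; a_3 = 4/3; a_4 = -5/3; a_5 = -4/3


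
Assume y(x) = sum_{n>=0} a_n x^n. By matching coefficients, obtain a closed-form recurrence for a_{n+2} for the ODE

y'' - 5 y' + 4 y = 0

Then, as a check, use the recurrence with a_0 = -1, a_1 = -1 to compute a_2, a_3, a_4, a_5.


Substitute y = sum_n a_n x^n.
y''(x) has coefficient (n+2)(n+1) a_{n+2} at x^n;
-5 y'(x) has coefficient -5 (n+1) a_{n+1} at x^n;
4 y(x) has coefficient 4 a_n at x^n.
Matching x^n: (n+2)(n+1) a_{n+2} - 5 (n+1) a_{n+1} + 4 a_n = 0.
Thus a_{n+2} = [5 (n+1) a_{n+1} - 4 a_n] / ((n+1)(n+2)).

Check with a_0 = -1, a_1 = -1 (apply the recurrence for n = 0, 1, 2, 3): a_0 = -1, a_1 = -1, a_2 = -1/2, a_3 = -1/6, a_4 = -1/24, a_5 = -1/120.

a_(n+2) = [5 (n+1) a_(n+1) - 4 a_n] / ((n+1)(n+2)); check: a_0 = -1, a_1 = -1, a_2 = -1/2, a_3 = -1/6, a_4 = -1/24, a_5 = -1/120


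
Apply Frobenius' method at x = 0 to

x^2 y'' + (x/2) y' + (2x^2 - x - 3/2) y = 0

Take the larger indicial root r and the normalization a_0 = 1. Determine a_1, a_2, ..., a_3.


Write in Frobenius form y'' + (p(x)/x) y' + (q(x)/x^2) y = 0:
  p(x) = 1/2,  q(x) = 2x^2 - x - 3/2.
Indicial equation: r(r-1) + (1/2) r + (-3/2) = 0 -> roots r_1 = 3/2, r_2 = -1.
Take r = r_1 = 3/2. Let y(x) = x^r sum_{n>=0} a_n x^n with a_0 = 1.
Substitute y = x^r sum a_n x^n and match x^{r+n}. The recurrence is
  D(n) a_n - 1 a_{n-1} + 2 a_{n-2} = 0,  where D(n) = (r+n)(r+n-1) + (1/2)(r+n) + (-3/2).
  a_n = [1 a_{n-1} - 2 a_{n-2}] / D(n).
Since the indicial polynomial factors as (r - r_1)(r - r_2), D(n) = (r_1 + n - r_1)(r_1 + n - r_2) = n(n + 5/2).
Evaluating step by step (a_0 = 1):
  n = 1: D(1) = 1(1 + 5/2) = 7/2; numerator = 1(1) = 1; a_1 = (1)/(7/2) = 2/7
  n = 2: D(2) = 2(2 + 5/2) = 9; numerator = 1(2/7) - 2(1) = -12/7; a_2 = (-12/7)/(9) = -4/21
  n = 3: D(3) = 3(3 + 5/2) = 33/2; numerator = 1(-4/21) - 2(2/7) = -16/21; a_3 = (-16/21)/(33/2) = -32/693

r = 3/2; a_0 = 1; a_1 = 2/7; a_2 = -4/21; a_3 = -32/693


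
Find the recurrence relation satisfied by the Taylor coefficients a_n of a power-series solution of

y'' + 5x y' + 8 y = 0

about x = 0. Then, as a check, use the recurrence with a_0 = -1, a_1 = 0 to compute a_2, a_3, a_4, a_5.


Substitute y = sum_n a_n x^n.
y''(x) has coefficient (n+2)(n+1) a_{n+2} at x^n;
5 x y'(x) has coefficient 5 n a_n at x^n (shift);
8 y(x) has coefficient 8 a_n at x^n.
Matching x^n: (n+2)(n+1) a_{n+2} + (5n + 8) a_n = 0.
Thus a_{n+2} = (-5n - 8) / ((n+1)(n+2)) * a_n.

Check with a_0 = -1, a_1 = 0 (apply the recurrence for n = 0, 1, 2, 3): a_0 = -1, a_1 = 0, a_2 = 4, a_3 = 0, a_4 = -6, a_5 = 0.

a_(n+2) = (-5n - 8) / ((n+1)(n+2)) * a_n; check: a_0 = -1, a_1 = 0, a_2 = 4, a_3 = 0, a_4 = -6, a_5 = 0


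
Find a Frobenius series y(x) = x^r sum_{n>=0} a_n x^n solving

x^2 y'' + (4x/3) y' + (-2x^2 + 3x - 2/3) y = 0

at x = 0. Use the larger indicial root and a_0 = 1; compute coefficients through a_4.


Write in Frobenius form y'' + (p(x)/x) y' + (q(x)/x^2) y = 0:
  p(x) = 4/3,  q(x) = -2x^2 + 3x - 2/3.
Indicial equation: r(r-1) + (4/3) r + (-2/3) = 0 -> roots r_1 = 2/3, r_2 = -1.
Take r = r_1 = 2/3. Let y(x) = x^r sum_{n>=0} a_n x^n with a_0 = 1.
Substitute y = x^r sum a_n x^n and match x^{r+n}. The recurrence is
  D(n) a_n + 3 a_{n-1} - 2 a_{n-2} = 0,  where D(n) = (r+n)(r+n-1) + (4/3)(r+n) + (-2/3).
  a_n = [-3 a_{n-1} + 2 a_{n-2}] / D(n).
Since the indicial polynomial factors as (r - r_1)(r - r_2), D(n) = (r_1 + n - r_1)(r_1 + n - r_2) = n(n + 5/3).
Evaluating step by step (a_0 = 1):
  n = 1: D(1) = 1(1 + 5/3) = 8/3; numerator = -3(1) = -3; a_1 = (-3)/(8/3) = -9/8
  n = 2: D(2) = 2(2 + 5/3) = 22/3; numerator = -3(-9/8) + 2(1) = 43/8; a_2 = (43/8)/(22/3) = 129/176
  n = 3: D(3) = 3(3 + 5/3) = 14; numerator = -3(129/176) + 2(-9/8) = -783/176; a_3 = (-783/176)/(14) = -783/2464
  n = 4: D(4) = 4(4 + 5/3) = 68/3; numerator = -3(-783/2464) + 2(129/176) = 5961/2464; a_4 = (5961/2464)/(68/3) = 17883/167552

r = 2/3; a_0 = 1; a_1 = -9/8; a_2 = 129/176; a_3 = -783/2464; a_4 = 17883/167552


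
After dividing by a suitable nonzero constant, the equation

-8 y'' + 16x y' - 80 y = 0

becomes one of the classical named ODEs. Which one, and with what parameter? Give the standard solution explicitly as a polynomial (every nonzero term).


All three coefficients share the factor -8; dividing through by -8 gives  y'' - 2x y' + 10 y = 0.
This matches the Hermite equation y'' - 2x y' + 2n y = 0 with 2n = 10, so n = 5; the polynomial solution is H_5(x).
With y = sum_k a_k x^k, matching x^k gives (k+2)(k+1) a_{k+2} = 2(k - n) a_k = 2(k - 5) a_k. The right side vanishes at k = 5, so the series with the parity of 5 terminates at degree 5.
Standard normalization: leading coefficient of H_n is 2^n, so a_5 = 2^5 = 32. Work downward with a_k = (k+1)(k+2) a_{k+2} / (2(k - n)):
  a_3 = (4)(5)(32) / (2(3 - 5)) = 640/(-4) = -160
  a_1 = (2)(3)(-160) / (2(1 - 5)) = -960/(-8) = 120
Hence H_5(x) = 32 x^5 - 160 x^3 + 120 x.

H_5(x); series = 32 x^5 - 160 x^3 + 120 x


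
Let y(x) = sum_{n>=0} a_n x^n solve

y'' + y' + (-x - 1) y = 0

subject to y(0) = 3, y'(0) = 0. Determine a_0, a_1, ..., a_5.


Ansatz: y(x) = sum_{n>=0} a_n x^n, so y'(x) = sum_{n>=1} n a_n x^(n-1) and y''(x) = sum_{n>=2} n(n-1) a_n x^(n-2).
Substitute into P(x) y'' + Q(x) y' + R(x) y = 0 with P(x) = 1, Q(x) = 1, R(x) = -x - 1, and match powers of x.
Initial conditions: a_0 = 3, a_1 = 0.
Setting the coefficient of each power of x to zero and solving order by order (substituting the coefficients already found):
  x^0: 2 a_2 + a_1 - a_0 = 0  ->  2 a_2 = -a_1 + a_0 = 3  ->  a_2 = 3/2
  x^1: 6 a_3 + 2 a_2 - a_1 - a_0 = 0  ->  6 a_3 = -2 a_2 + a_1 + a_0 = 0  ->  a_3 = 0
  x^2: 12 a_4 + 3 a_3 - a_2 - a_1 = 0  ->  12 a_4 = -3 a_3 + a_2 + a_1 = 3/2  ->  a_4 = 1/8
  x^3: 20 a_5 + 4 a_4 - a_3 - a_2 = 0  ->  20 a_5 = -4 a_4 + a_3 + a_2 = 1  ->  a_5 = 1/20
Truncated series: y(x) = 3 + (3/2) x^2 + (1/8) x^4 + (1/20) x^5 + O(x^6).

a_0 = 3; a_1 = 0; a_2 = 3/2; a_3 = 0; a_4 = 1/8; a_5 = 1/20


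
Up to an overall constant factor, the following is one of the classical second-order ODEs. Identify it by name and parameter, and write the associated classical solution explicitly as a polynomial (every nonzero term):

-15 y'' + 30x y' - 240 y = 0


All three coefficients share the factor -15; dividing through by -15 gives  y'' - 2x y' + 16 y = 0.
This matches the Hermite equation y'' - 2x y' + 2n y = 0 with 2n = 16, so n = 8; the polynomial solution is H_8(x).
With y = sum_k a_k x^k, matching x^k gives (k+2)(k+1) a_{k+2} = 2(k - n) a_k = 2(k - 8) a_k. The right side vanishes at k = 8, so the series with the parity of 8 terminates at degree 8.
Standard normalization: leading coefficient of H_n is 2^n, so a_8 = 2^8 = 256. Work downward with a_k = (k+1)(k+2) a_{k+2} / (2(k - n)):
  a_6 = (7)(8)(256) / (2(6 - 8)) = 14336/(-4) = -3584
  a_4 = (5)(6)(-3584) / (2(4 - 8)) = -107520/(-8) = 13440
  a_2 = (3)(4)(13440) / (2(2 - 8)) = 161280/(-12) = -13440
  a_0 = (1)(2)(-13440) / (2(0 - 8)) = -26880/(-16) = 1680
Hence H_8(x) = 256 x^8 - 3584 x^6 + 13440 x^4 - 13440 x^2 + 1680.

H_8(x); series = 256 x^8 - 3584 x^6 + 13440 x^4 - 13440 x^2 + 1680


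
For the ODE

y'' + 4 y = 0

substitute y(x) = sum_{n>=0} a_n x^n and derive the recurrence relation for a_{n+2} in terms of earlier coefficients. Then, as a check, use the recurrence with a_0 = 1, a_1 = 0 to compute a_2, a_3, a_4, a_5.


Substitute y = sum_n a_n x^n into y'' + (const) y = 0.
y''(x) = sum_{n>=0} (n+2)(n+1) a_{n+2} x^n.
The ODE becomes sum_n [(n+2)(n+1) a_{n+2} + 4 a_n] x^n = 0.
Setting each coefficient to zero gives the recurrence:
  (n+2)(n+1) a_{n+2} + 4 a_n = 0,
  a_{n+2} = -4 / ((n+1)(n+2)) a_n.

Check with a_0 = 1, a_1 = 0 (apply the recurrence for n = 0, 1, 2, 3): a_0 = 1, a_1 = 0, a_2 = -2, a_3 = 0, a_4 = 2/3, a_5 = 0.

a_{n+2} = -4/((n+1)(n+2)) * a_n; check: a_0 = 1, a_1 = 0, a_2 = -2, a_3 = 0, a_4 = 2/3, a_5 = 0


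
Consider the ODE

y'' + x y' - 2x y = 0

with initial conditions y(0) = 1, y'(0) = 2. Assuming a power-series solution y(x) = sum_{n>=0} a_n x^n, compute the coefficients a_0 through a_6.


Ansatz: y(x) = sum_{n>=0} a_n x^n, so y'(x) = sum_{n>=1} n a_n x^(n-1) and y''(x) = sum_{n>=2} n(n-1) a_n x^(n-2).
Substitute into P(x) y'' + Q(x) y' + R(x) y = 0 with P(x) = 1, Q(x) = x, R(x) = -2x, and match powers of x.
Initial conditions: a_0 = 1, a_1 = 2.
Setting the coefficient of each power of x to zero and solving order by order (substituting the coefficients already found):
  x^0: 2 a_2 = 0  ->  a_2 = 0
  x^1: 6 a_3 + a_1 - 2 a_0 = 0  ->  6 a_3 = -a_1 + 2 a_0 = 0  ->  a_3 = 0
  x^2: 12 a_4 + 2 a_2 - 2 a_1 = 0  ->  12 a_4 = -2 a_2 + 2 a_1 = 4  ->  a_4 = 1/3
  x^3: 20 a_5 + 3 a_3 - 2 a_2 = 0  ->  20 a_5 = -3 a_3 + 2 a_2 = 0  ->  a_5 = 0
  x^4: 30 a_6 + 4 a_4 - 2 a_3 = 0  ->  30 a_6 = -4 a_4 + 2 a_3 = -4/3  ->  a_6 = -2/45
Truncated series: y(x) = 1 + 2 x + (1/3) x^4 - (2/45) x^6 + O(x^7).

a_0 = 1; a_1 = 2; a_2 = 0; a_3 = 0; a_4 = 1/3; a_5 = 0; a_6 = -2/45


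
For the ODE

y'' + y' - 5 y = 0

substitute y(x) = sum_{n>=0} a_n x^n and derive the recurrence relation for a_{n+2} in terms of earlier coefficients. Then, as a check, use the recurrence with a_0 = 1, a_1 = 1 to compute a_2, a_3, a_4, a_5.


Substitute y = sum_n a_n x^n.
y''(x) has coefficient (n+2)(n+1) a_{n+2} at x^n;
y'(x) has coefficient (n+1) a_{n+1} at x^n;
-5 y(x) has coefficient -5 a_n at x^n.
Matching x^n: (n+2)(n+1) a_{n+2} + (n+1) a_{n+1} - 5 a_n = 0.
Thus a_{n+2} = [-(n+1) a_{n+1} + 5 a_n] / ((n+1)(n+2)).

Check with a_0 = 1, a_1 = 1 (apply the recurrence for n = 0, 1, 2, 3): a_0 = 1, a_1 = 1, a_2 = 2, a_3 = 1/6, a_4 = 19/24, a_5 = -7/60.

a_(n+2) = [-(n+1) a_(n+1) + 5 a_n] / ((n+1)(n+2)); check: a_0 = 1, a_1 = 1, a_2 = 2, a_3 = 1/6, a_4 = 19/24, a_5 = -7/60


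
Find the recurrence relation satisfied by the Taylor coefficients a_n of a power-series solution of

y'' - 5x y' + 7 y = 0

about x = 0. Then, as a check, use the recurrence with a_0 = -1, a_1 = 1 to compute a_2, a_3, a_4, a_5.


Substitute y = sum_n a_n x^n.
y''(x) has coefficient (n+2)(n+1) a_{n+2} at x^n;
-5 x y'(x) has coefficient -5 n a_n at x^n (shift);
7 y(x) has coefficient 7 a_n at x^n.
Matching x^n: (n+2)(n+1) a_{n+2} + (-5n + 7) a_n = 0.
Thus a_{n+2} = (5n - 7) / ((n+1)(n+2)) * a_n.

Check with a_0 = -1, a_1 = 1 (apply the recurrence for n = 0, 1, 2, 3): a_0 = -1, a_1 = 1, a_2 = 7/2, a_3 = -1/3, a_4 = 7/8, a_5 = -2/15.

a_(n+2) = (5n - 7) / ((n+1)(n+2)) * a_n; check: a_0 = -1, a_1 = 1, a_2 = 7/2, a_3 = -1/3, a_4 = 7/8, a_5 = -2/15


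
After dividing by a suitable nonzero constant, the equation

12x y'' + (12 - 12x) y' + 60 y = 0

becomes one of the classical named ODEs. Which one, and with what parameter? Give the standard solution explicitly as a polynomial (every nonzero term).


All three coefficients share the factor 12; dividing through by 12 gives  x y'' + (1 - x) y' + 5 y = 0.
This matches the Laguerre equation x y'' + (1 - x) y' + n y = 0 with n = 5; the polynomial solution is L_5(x).
With y = sum_k a_k x^k, matching x^k gives (k+1)k a_{k+1} + (k+1) a_{k+1} - k a_k + n a_k = 0, i.e. (k+1)^2 a_{k+1} = (k - n) a_k = (k - 5) a_k. The right side vanishes at k = 5, so the series terminates at degree 5.
Standard normalization L_n(0) = 1 gives a_0 = 1. Work upward with a_{k+1} = (k - 5) a_k / (k+1)^2:
  a_1 = (0 - 5)(1) / 1^2 = -5/1 = -5
  a_2 = (1 - 5)(-5) / 2^2 = 20/4 = 5
  a_3 = (2 - 5)(5) / 3^2 = -15/9 = -5/3
  a_4 = (3 - 5)(-5/3) / 4^2 = (10/3)/16 = 5/24
  a_5 = (4 - 5)(5/24) / 5^2 = (-5/24)/25 = -1/120
Hence L_5(x) = -x^5/120 + 5 x^4/24 - 5 x^3/3 + 5 x^2 - 5 x + 1.

L_5(x); series = -x^5/120 + 5 x^4/24 - 5 x^3/3 + 5 x^2 - 5 x + 1


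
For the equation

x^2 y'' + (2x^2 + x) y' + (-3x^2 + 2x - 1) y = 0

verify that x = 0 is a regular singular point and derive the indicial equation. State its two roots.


Divide by x^2 to reach normal form y'' + P_1(x) y' + P_2(x) y = 0 with P_1(x) = 2 + 1/x and P_2(x) = -3 + 2/x - 1/x^2.
x = 0 is a singular point because the y'-coefficient 2 + 1/x has a pole at x = 0 and the y-coefficient -3 + 2/x - 1/x^2 has a pole at x = 0.
It is a regular singular point because x P_1(x) = p(x) = 2x + 1 and x^2 P_2(x) = q(x) = -3x^2 + 2x - 1 are polynomials, hence analytic at x = 0.
p(0) = 1,  q(0) = -1.
Indicial equation: r(r-1) + p(0) r + q(0) = 0, i.e. r^2 + (p(0) - 1) r + q(0) = 0, i.e. r^2 - 1 = 0.
Discriminant: (0)^2 - 4(-1) = 4, so r = (0 ± 2)/2.
Solving: r_1 = 1, r_2 = -1.

indicial: r^2 - 1 = 0; roots r_1 = 1, r_2 = -1


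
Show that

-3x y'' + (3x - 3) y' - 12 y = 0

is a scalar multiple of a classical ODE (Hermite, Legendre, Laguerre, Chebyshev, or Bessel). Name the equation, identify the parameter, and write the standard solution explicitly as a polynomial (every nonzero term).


All three coefficients share the factor -3; dividing through by -3 gives  x y'' + (1 - x) y' + 4 y = 0.
This matches the Laguerre equation x y'' + (1 - x) y' + n y = 0 with n = 4; the polynomial solution is L_4(x).
With y = sum_k a_k x^k, matching x^k gives (k+1)k a_{k+1} + (k+1) a_{k+1} - k a_k + n a_k = 0, i.e. (k+1)^2 a_{k+1} = (k - n) a_k = (k - 4) a_k. The right side vanishes at k = 4, so the series terminates at degree 4.
Standard normalization L_n(0) = 1 gives a_0 = 1. Work upward with a_{k+1} = (k - 4) a_k / (k+1)^2:
  a_1 = (0 - 4)(1) / 1^2 = -4/1 = -4
  a_2 = (1 - 4)(-4) / 2^2 = 12/4 = 3
  a_3 = (2 - 4)(3) / 3^2 = -6/9 = -2/3
  a_4 = (3 - 4)(-2/3) / 4^2 = (2/3)/16 = 1/24
Hence L_4(x) = x^4/24 - 2 x^3/3 + 3 x^2 - 4 x + 1.

L_4(x); series = x^4/24 - 2 x^3/3 + 3 x^2 - 4 x + 1


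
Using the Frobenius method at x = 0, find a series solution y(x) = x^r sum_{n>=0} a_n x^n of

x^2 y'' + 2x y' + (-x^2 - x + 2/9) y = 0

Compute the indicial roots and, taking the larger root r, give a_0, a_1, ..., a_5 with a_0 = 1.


Write in Frobenius form y'' + (p(x)/x) y' + (q(x)/x^2) y = 0:
  p(x) = 2,  q(x) = -x^2 - x + 2/9.
Indicial equation: r(r-1) + (2) r + (2/9) = 0 -> roots r_1 = -1/3, r_2 = -2/3.
Take r = r_1 = -1/3. Let y(x) = x^r sum_{n>=0} a_n x^n with a_0 = 1.
Substitute y = x^r sum a_n x^n and match x^{r+n}. The recurrence is
  D(n) a_n - 1 a_{n-1} - 1 a_{n-2} = 0,  where D(n) = (r+n)(r+n-1) + (2)(r+n) + (2/9).
  a_n = [1 a_{n-1} + 1 a_{n-2}] / D(n).
Since the indicial polynomial factors as (r - r_1)(r - r_2), D(n) = (r_1 + n - r_1)(r_1 + n - r_2) = n(n + 1/3).
Evaluating step by step (a_0 = 1):
  n = 1: D(1) = 1(1 + 1/3) = 4/3; numerator = 1(1) = 1; a_1 = (1)/(4/3) = 3/4
  n = 2: D(2) = 2(2 + 1/3) = 14/3; numerator = 1(3/4) + 1(1) = 7/4; a_2 = (7/4)/(14/3) = 3/8
  n = 3: D(3) = 3(3 + 1/3) = 10; numerator = 1(3/8) + 1(3/4) = 9/8; a_3 = (9/8)/(10) = 9/80
  n = 4: D(4) = 4(4 + 1/3) = 52/3; numerator = 1(9/80) + 1(3/8) = 39/80; a_4 = (39/80)/(52/3) = 9/320
  n = 5: D(5) = 5(5 + 1/3) = 80/3; numerator = 1(9/320) + 1(9/80) = 9/64; a_5 = (9/64)/(80/3) = 27/5120

r = -1/3; a_0 = 1; a_1 = 3/4; a_2 = 3/8; a_3 = 9/80; a_4 = 9/320; a_5 = 27/5120


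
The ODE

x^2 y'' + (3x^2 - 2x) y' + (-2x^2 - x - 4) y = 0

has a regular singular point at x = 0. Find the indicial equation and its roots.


Divide by x^2 to reach normal form y'' + P_1(x) y' + P_2(x) y = 0 with P_1(x) = 3 - 2/x and P_2(x) = -2 - 1/x - 4/x^2.
x = 0 is a singular point because the y'-coefficient 3 - 2/x has a pole at x = 0 and the y-coefficient -2 - 1/x - 4/x^2 has a pole at x = 0.
It is a regular singular point because x P_1(x) = p(x) = 3x - 2 and x^2 P_2(x) = q(x) = -2x^2 - x - 4 are polynomials, hence analytic at x = 0.
p(0) = -2,  q(0) = -4.
Indicial equation: r(r-1) + p(0) r + q(0) = 0, i.e. r^2 + (p(0) - 1) r + q(0) = 0, i.e. r^2 - 3 r - 4 = 0.
Discriminant: (-3)^2 - 4(-4) = 25, so r = (3 ± 5)/2.
Solving: r_1 = 4, r_2 = -1.

indicial: r^2 - 3 r - 4 = 0; roots r_1 = 4, r_2 = -1


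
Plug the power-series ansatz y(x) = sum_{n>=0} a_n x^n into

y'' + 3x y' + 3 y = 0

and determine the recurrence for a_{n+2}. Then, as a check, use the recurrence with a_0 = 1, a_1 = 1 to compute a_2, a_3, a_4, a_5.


Substitute y = sum_n a_n x^n.
y''(x) has coefficient (n+2)(n+1) a_{n+2} at x^n;
3 x y'(x) has coefficient 3 n a_n at x^n (shift);
3 y(x) has coefficient 3 a_n at x^n.
Matching x^n: (n+2)(n+1) a_{n+2} + (3n + 3) a_n = 0.
Thus a_{n+2} = (-3n - 3) / ((n+1)(n+2)) * a_n.

Check with a_0 = 1, a_1 = 1 (apply the recurrence for n = 0, 1, 2, 3): a_0 = 1, a_1 = 1, a_2 = -3/2, a_3 = -1, a_4 = 9/8, a_5 = 3/5.

a_(n+2) = (-3n - 3) / ((n+1)(n+2)) * a_n; check: a_0 = 1, a_1 = 1, a_2 = -3/2, a_3 = -1, a_4 = 9/8, a_5 = 3/5


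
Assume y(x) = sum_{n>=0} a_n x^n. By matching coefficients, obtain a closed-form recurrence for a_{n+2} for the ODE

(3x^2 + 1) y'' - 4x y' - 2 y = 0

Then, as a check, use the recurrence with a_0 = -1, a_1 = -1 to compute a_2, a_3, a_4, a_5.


Substitute y = sum_n a_n x^n.
(1 + 3 x^2) y'' contributes (n+2)(n+1) a_{n+2} + 3 n(n-1) a_n at x^n.
-4 x y'(x) contributes -4 n a_n at x^n.
-2 y(x) contributes -2 a_n at x^n.
Matching x^n: (n+2)(n+1) a_{n+2} + (3 n(n-1) - 4 n - 2) a_n = 0.
Thus a_{n+2} = (-3 n(n-1) + 4 n + 2) / ((n+1)(n+2)) * a_n.

Check with a_0 = -1, a_1 = -1 (apply the recurrence for n = 0, 1, 2, 3): a_0 = -1, a_1 = -1, a_2 = -1, a_3 = -1, a_4 = -1/3, a_5 = 1/5.

a_(n+2) = (-3 n(n-1) + 4 n + 2) / ((n+1)(n+2)) * a_n; check: a_0 = -1, a_1 = -1, a_2 = -1, a_3 = -1, a_4 = -1/3, a_5 = 1/5


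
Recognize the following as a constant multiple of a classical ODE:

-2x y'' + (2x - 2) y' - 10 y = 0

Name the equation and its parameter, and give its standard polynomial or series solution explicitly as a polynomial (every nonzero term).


All three coefficients share the factor -2; dividing through by -2 gives  x y'' + (1 - x) y' + 5 y = 0.
This matches the Laguerre equation x y'' + (1 - x) y' + n y = 0 with n = 5; the polynomial solution is L_5(x).
With y = sum_k a_k x^k, matching x^k gives (k+1)k a_{k+1} + (k+1) a_{k+1} - k a_k + n a_k = 0, i.e. (k+1)^2 a_{k+1} = (k - n) a_k = (k - 5) a_k. The right side vanishes at k = 5, so the series terminates at degree 5.
Standard normalization L_n(0) = 1 gives a_0 = 1. Work upward with a_{k+1} = (k - 5) a_k / (k+1)^2:
  a_1 = (0 - 5)(1) / 1^2 = -5/1 = -5
  a_2 = (1 - 5)(-5) / 2^2 = 20/4 = 5
  a_3 = (2 - 5)(5) / 3^2 = -15/9 = -5/3
  a_4 = (3 - 5)(-5/3) / 4^2 = (10/3)/16 = 5/24
  a_5 = (4 - 5)(5/24) / 5^2 = (-5/24)/25 = -1/120
Hence L_5(x) = -x^5/120 + 5 x^4/24 - 5 x^3/3 + 5 x^2 - 5 x + 1.

L_5(x); series = -x^5/120 + 5 x^4/24 - 5 x^3/3 + 5 x^2 - 5 x + 1


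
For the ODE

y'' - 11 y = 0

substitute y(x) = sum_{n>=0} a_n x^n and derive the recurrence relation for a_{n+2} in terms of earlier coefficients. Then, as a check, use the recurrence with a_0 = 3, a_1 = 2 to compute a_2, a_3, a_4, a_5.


Substitute y = sum_n a_n x^n into y'' + (const) y = 0.
y''(x) = sum_{n>=0} (n+2)(n+1) a_{n+2} x^n.
The ODE becomes sum_n [(n+2)(n+1) a_{n+2} - 11 a_n] x^n = 0.
Setting each coefficient to zero gives the recurrence:
  (n+2)(n+1) a_{n+2} - 11 a_n = 0,
  a_{n+2} = 11 / ((n+1)(n+2)) a_n.

Check with a_0 = 3, a_1 = 2 (apply the recurrence for n = 0, 1, 2, 3): a_0 = 3, a_1 = 2, a_2 = 33/2, a_3 = 11/3, a_4 = 121/8, a_5 = 121/60.

a_{n+2} = 11/((n+1)(n+2)) * a_n; check: a_0 = 3, a_1 = 2, a_2 = 33/2, a_3 = 11/3, a_4 = 121/8, a_5 = 121/60


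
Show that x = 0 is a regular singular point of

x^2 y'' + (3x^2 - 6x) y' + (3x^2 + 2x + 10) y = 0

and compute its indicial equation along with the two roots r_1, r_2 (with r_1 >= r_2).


Divide by x^2 to reach normal form y'' + P_1(x) y' + P_2(x) y = 0 with P_1(x) = 3 - 6/x and P_2(x) = 3 + 2/x + 10/x^2.
x = 0 is a singular point because the y'-coefficient 3 - 6/x has a pole at x = 0 and the y-coefficient 3 + 2/x + 10/x^2 has a pole at x = 0.
It is a regular singular point because x P_1(x) = p(x) = 3x - 6 and x^2 P_2(x) = q(x) = 3x^2 + 2x + 10 are polynomials, hence analytic at x = 0.
p(0) = -6,  q(0) = 10.
Indicial equation: r(r-1) + p(0) r + q(0) = 0, i.e. r^2 + (p(0) - 1) r + q(0) = 0, i.e. r^2 - 7 r + 10 = 0.
Discriminant: (-7)^2 - 4(10) = 9, so r = (7 ± 3)/2.
Solving: r_1 = 5, r_2 = 2.

indicial: r^2 - 7 r + 10 = 0; roots r_1 = 5, r_2 = 2


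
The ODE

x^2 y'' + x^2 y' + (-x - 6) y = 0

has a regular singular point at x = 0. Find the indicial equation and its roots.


Divide by x^2 to reach normal form y'' + P_1(x) y' + P_2(x) y = 0 with P_1(x) = 1 and P_2(x) = -1/x - 6/x^2.
x = 0 is a singular point because the y-coefficient -1/x - 6/x^2 has a pole at x = 0.
It is a regular singular point because x P_1(x) = p(x) = x and x^2 P_2(x) = q(x) = -x - 6 are polynomials, hence analytic at x = 0.
p(0) = 0,  q(0) = -6.
Indicial equation: r(r-1) + p(0) r + q(0) = 0, i.e. r^2 + (p(0) - 1) r + q(0) = 0, i.e. r^2 - 1 r - 6 = 0.
Discriminant: (-1)^2 - 4(-6) = 25, so r = (1 ± 5)/2.
Solving: r_1 = 3, r_2 = -2.

indicial: r^2 - 1 r - 6 = 0; roots r_1 = 3, r_2 = -2


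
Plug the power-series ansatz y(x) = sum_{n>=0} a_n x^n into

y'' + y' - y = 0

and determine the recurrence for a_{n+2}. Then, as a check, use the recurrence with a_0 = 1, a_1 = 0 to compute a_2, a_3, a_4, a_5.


Substitute y = sum_n a_n x^n.
y''(x) has coefficient (n+2)(n+1) a_{n+2} at x^n;
y'(x) has coefficient (n+1) a_{n+1} at x^n;
-y(x) has coefficient -1 a_n at x^n.
Matching x^n: (n+2)(n+1) a_{n+2} + (n+1) a_{n+1} - 1 a_n = 0.
Thus a_{n+2} = [-(n+1) a_{n+1} + 1 a_n] / ((n+1)(n+2)).

Check with a_0 = 1, a_1 = 0 (apply the recurrence for n = 0, 1, 2, 3): a_0 = 1, a_1 = 0, a_2 = 1/2, a_3 = -1/6, a_4 = 1/12, a_5 = -1/40.

a_(n+2) = [-(n+1) a_(n+1) + 1 a_n] / ((n+1)(n+2)); check: a_0 = 1, a_1 = 0, a_2 = 1/2, a_3 = -1/6, a_4 = 1/12, a_5 = -1/40


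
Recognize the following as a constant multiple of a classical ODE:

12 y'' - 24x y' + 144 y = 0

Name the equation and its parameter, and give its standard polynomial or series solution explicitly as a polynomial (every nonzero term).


All three coefficients share the factor 12; dividing through by 12 gives  y'' - 2x y' + 12 y = 0.
This matches the Hermite equation y'' - 2x y' + 2n y = 0 with 2n = 12, so n = 6; the polynomial solution is H_6(x).
With y = sum_k a_k x^k, matching x^k gives (k+2)(k+1) a_{k+2} = 2(k - n) a_k = 2(k - 6) a_k. The right side vanishes at k = 6, so the series with the parity of 6 terminates at degree 6.
Standard normalization: leading coefficient of H_n is 2^n, so a_6 = 2^6 = 64. Work downward with a_k = (k+1)(k+2) a_{k+2} / (2(k - n)):
  a_4 = (5)(6)(64) / (2(4 - 6)) = 1920/(-4) = -480
  a_2 = (3)(4)(-480) / (2(2 - 6)) = -5760/(-8) = 720
  a_0 = (1)(2)(720) / (2(0 - 6)) = 1440/(-12) = -120
Hence H_6(x) = 64 x^6 - 480 x^4 + 720 x^2 - 120.

H_6(x); series = 64 x^6 - 480 x^4 + 720 x^2 - 120


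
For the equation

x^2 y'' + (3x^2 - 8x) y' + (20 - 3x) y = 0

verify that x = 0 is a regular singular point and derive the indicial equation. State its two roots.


Divide by x^2 to reach normal form y'' + P_1(x) y' + P_2(x) y = 0 with P_1(x) = 3 - 8/x and P_2(x) = -3/x + 20/x^2.
x = 0 is a singular point because the y'-coefficient 3 - 8/x has a pole at x = 0 and the y-coefficient -3/x + 20/x^2 has a pole at x = 0.
It is a regular singular point because x P_1(x) = p(x) = 3x - 8 and x^2 P_2(x) = q(x) = 20 - 3x are polynomials, hence analytic at x = 0.
p(0) = -8,  q(0) = 20.
Indicial equation: r(r-1) + p(0) r + q(0) = 0, i.e. r^2 + (p(0) - 1) r + q(0) = 0, i.e. r^2 - 9 r + 20 = 0.
Discriminant: (-9)^2 - 4(20) = 1, so r = (9 ± 1)/2.
Solving: r_1 = 5, r_2 = 4.

indicial: r^2 - 9 r + 20 = 0; roots r_1 = 5, r_2 = 4


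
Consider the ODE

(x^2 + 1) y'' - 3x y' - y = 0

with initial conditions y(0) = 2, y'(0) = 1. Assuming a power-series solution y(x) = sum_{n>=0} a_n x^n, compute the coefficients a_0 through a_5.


Ansatz: y(x) = sum_{n>=0} a_n x^n, so y'(x) = sum_{n>=1} n a_n x^(n-1) and y''(x) = sum_{n>=2} n(n-1) a_n x^(n-2).
Substitute into P(x) y'' + Q(x) y' + R(x) y = 0 with P(x) = x^2 + 1, Q(x) = -3x, R(x) = -1, and match powers of x.
Initial conditions: a_0 = 2, a_1 = 1.
Setting the coefficient of each power of x to zero and solving order by order (substituting the coefficients already found):
  x^0: 2 a_2 - a_0 = 0  ->  2 a_2 = a_0 = 2  ->  a_2 = 1
  x^1: 6 a_3 - 4 a_1 = 0  ->  6 a_3 = 4 a_1 = 4  ->  a_3 = 2/3
  x^2: 12 a_4 - 5 a_2 = 0  ->  12 a_4 = 5 a_2 = 5  ->  a_4 = 5/12
  x^3: 20 a_5 - 4 a_3 = 0  ->  20 a_5 = 4 a_3 = 8/3  ->  a_5 = 2/15
Truncated series: y(x) = 2 + x + x^2 + (2/3) x^3 + (5/12) x^4 + (2/15) x^5 + O(x^6).

a_0 = 2; a_1 = 1; a_2 = 1; a_3 = 2/3; a_4 = 5/12; a_5 = 2/15
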